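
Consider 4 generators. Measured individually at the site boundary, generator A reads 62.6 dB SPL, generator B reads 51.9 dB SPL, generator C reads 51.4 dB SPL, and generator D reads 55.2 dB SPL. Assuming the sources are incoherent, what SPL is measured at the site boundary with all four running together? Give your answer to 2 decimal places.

63.88 dB SPL

Add the sources as powers (linear), then convert back to dB:
L_total = 10·log₁₀(10^(62.6/10) + 10^(51.9/10) + 10^(51.4/10) + 10^(55.2/10)) = 10·log₁₀(2444000) = 63.88 dB SPL.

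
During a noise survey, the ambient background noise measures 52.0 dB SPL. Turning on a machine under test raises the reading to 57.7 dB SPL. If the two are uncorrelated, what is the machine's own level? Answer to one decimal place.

56.3 dB SPL

Subtract intensities: L_src = 10·log₁₀(10^(L_total/10) − 10^(L_bg/10)).
L_src = 10·log₁₀(10^(57.7/10) − 10^(52.0/10)) = 10·log₁₀(430400) = 56.3 dB SPL.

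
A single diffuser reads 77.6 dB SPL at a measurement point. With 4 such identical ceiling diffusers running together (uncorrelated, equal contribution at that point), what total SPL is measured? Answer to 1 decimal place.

83.6 dB SPL

4 equal incoherent sources raise the level by 10·log₁₀(4) = 6.02 dB.
L_total = 77.6 + 6.02 = 83.6 dB SPL.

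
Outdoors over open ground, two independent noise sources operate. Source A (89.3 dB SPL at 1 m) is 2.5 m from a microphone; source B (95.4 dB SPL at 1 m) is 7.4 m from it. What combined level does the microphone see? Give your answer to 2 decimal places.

83.00 dB SPL

At the listener: L_A = 89.3 − 20·log₁₀(2.5) = 81.341 dB; L_B = 95.4 − 20·log₁₀(7.4) = 78.015 dB.
Combined: 10·log₁₀(10^(81.341/10)+10^(78.015/10)) = 83.00 dB SPL.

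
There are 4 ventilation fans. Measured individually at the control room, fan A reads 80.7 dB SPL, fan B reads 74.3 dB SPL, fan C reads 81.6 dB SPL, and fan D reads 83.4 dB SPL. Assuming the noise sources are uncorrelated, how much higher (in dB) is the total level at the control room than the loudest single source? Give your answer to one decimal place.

Incoherent sources sum as intensities:
L_total = 10·log₁₀(10^(80.7/10) + 10^(74.3/10) + 10^(81.6/10) + 10^(83.4/10)) = 87.06 dB SPL.
Excess over the loudest (83.4 dB): 87.06 − 83.4 = 3.7 dB.

3.7 dB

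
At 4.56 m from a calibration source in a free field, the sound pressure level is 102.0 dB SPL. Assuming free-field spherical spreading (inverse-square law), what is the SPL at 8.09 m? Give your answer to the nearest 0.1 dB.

Free-field point source: level drops by 20·log₁₀ of the distance ratio.
ΔL = −20·log₁₀(8.09/4.56) = -4.98 dB, so L₂ = 102.0 + (-4.98) = 97.0 dB SPL.

97.0 dB SPL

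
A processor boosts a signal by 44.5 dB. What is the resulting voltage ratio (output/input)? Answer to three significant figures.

168

Voltage ratio = 10^(dB/20).
10^(44.5/20) = 10^(2.225) = 168.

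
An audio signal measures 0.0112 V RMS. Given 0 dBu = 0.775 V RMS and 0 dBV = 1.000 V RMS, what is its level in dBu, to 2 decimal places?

dBu = 20·log₁₀(V / 0.775 V).
20·log₁₀(0.0112/0.775) = -36.80 dBu.

-36.80 dBu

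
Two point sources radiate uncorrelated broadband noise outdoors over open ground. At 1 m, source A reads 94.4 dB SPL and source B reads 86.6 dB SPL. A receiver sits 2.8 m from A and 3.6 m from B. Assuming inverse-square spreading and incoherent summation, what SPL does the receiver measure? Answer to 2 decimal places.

85.87 dB SPL

At the listener: L_A = 94.4 − 20·log₁₀(2.8) = 85.457 dB; L_B = 86.6 − 20·log₁₀(3.6) = 75.474 dB.
Combined: 10·log₁₀(10^(85.457/10)+10^(75.474/10)) = 85.87 dB SPL.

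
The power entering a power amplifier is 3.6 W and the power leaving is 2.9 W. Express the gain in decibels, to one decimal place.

-0.9 dB

Power is a power quantity, so gain = 10·log₁₀(P_out/P_in).
10·log₁₀(2.9/3.6) = 10·log₁₀(0.8056) = -0.9 dB.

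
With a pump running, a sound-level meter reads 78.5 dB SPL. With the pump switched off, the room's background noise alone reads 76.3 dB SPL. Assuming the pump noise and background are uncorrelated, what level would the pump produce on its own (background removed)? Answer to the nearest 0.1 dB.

Remove the background by subtracting linear intensities:
L_src = 10·log₁₀(10^(78.5/10) − 10^(76.3/10)) = 10·log₁₀(28140000) = 74.5 dB SPL.

74.5 dB SPL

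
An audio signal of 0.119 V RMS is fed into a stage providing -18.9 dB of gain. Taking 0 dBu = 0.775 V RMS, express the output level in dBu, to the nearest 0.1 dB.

Input level: 20·log₁₀(0.119/0.775) = -16.28 dBu.
Output: -16.28 − 18.9 = -35.2 dBu.

-35.2 dBu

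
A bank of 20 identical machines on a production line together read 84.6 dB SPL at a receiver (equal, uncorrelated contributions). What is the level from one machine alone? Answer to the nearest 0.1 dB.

71.6 dB SPL

20 equal incoherent sources add 10·log₁₀(20) = 13.01 dB over one source.
L_one = 84.6 − 13.01 = 71.6 dB SPL.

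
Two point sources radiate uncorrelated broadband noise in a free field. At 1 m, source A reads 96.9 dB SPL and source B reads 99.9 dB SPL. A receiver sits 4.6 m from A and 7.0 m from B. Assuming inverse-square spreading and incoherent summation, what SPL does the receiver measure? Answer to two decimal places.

At the listener: L_A = 96.9 − 20·log₁₀(4.6) = 83.645 dB; L_B = 99.9 − 20·log₁₀(7.0) = 82.998 dB.
Combined: 10·log₁₀(10^(83.645/10)+10^(82.998/10)) = 86.34 dB SPL.

86.34 dB SPL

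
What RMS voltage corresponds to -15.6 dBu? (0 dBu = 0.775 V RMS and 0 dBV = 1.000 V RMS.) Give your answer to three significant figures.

0.129 V

V = 0.775 V × 10^(-15.6/20).
= 0.775 × 0.1660 = 0.129 V.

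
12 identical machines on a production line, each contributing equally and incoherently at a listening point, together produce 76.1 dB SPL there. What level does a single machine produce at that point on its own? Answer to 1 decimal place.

65.3 dB SPL

12 equal incoherent sources add 10·log₁₀(12) = 10.79 dB over one source.
L_one = 76.1 − 10.79 = 65.3 dB SPL.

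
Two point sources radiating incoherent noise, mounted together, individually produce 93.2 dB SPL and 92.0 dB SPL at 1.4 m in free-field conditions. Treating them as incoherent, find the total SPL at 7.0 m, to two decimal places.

Combined at 1.4 m: 10·log₁₀(10^(93.2/10)+10^(92.0/10)) = 95.652 dB SPL.
Then apply −20·log₁₀(7.0/1.4) = -13.979 dB → 81.67 dB SPL.

81.67 dB SPL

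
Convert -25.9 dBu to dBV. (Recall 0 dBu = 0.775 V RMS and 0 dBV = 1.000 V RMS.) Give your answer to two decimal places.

The offset between the scales is 20·log₁₀(0.775/1.000) = −2.214 dB.
So dBV = -25.9 − 2.214 = -28.11 dBV.

-28.11 dBV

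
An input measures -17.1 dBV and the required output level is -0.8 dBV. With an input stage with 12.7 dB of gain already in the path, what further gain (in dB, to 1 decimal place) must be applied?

The required make-up gain is the shortfall in the dB sum.
G = -0.8 − (-17.1) − 12.7 = 3.6 dB.

3.6 dB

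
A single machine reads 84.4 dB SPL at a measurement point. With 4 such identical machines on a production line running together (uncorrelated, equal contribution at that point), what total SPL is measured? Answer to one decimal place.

90.4 dB SPL

4 equal incoherent sources raise the level by 10·log₁₀(4) = 6.02 dB.
L_total = 84.4 + 6.02 = 90.4 dB SPL.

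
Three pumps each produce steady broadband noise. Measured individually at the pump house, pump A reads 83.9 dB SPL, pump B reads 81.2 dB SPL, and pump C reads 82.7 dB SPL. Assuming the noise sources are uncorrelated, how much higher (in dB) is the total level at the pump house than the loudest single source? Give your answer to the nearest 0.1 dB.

Uncorrelated sources add in intensity (power), not in dB.
L_total = 10·log₁₀(10^(83.9/10) + 10^(81.2/10) + 10^(82.7/10)) = 87.51 dB SPL.
Excess over the loudest (83.9 dB): 87.51 − 83.9 = 3.6 dB.

3.6 dB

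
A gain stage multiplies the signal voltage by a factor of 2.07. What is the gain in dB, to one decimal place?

6.3 dB

For a voltage ratio, dB = 20·log₁₀(V₂/V₁).
20·log₁₀(2.07) = 6.3 dB.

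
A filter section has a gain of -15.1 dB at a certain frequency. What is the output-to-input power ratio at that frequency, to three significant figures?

Power ratio = 10^(dB/10).
10^(-15.1/10) = 10^(-1.510) = 0.0309.

0.0309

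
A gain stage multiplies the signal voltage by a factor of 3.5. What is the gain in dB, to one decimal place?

Voltage is an amplitude quantity, so gain = 20·log₁₀(V_out/V_in).
20·log₁₀(3.5) = 10.9 dB.

10.9 dB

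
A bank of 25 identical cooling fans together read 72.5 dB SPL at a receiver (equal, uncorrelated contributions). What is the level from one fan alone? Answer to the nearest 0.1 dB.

25 equal incoherent sources add 10·log₁₀(25) = 13.98 dB over one source.
L_one = 72.5 − 13.98 = 58.5 dB SPL.

58.5 dB SPL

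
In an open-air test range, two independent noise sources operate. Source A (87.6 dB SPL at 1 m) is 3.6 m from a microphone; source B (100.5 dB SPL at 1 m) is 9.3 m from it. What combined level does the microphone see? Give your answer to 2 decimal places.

At the listener: L_A = 87.6 − 20·log₁₀(3.6) = 76.474 dB; L_B = 100.5 − 20·log₁₀(9.3) = 81.130 dB.
Combined: 10·log₁₀(10^(76.474/10)+10^(81.130/10)) = 82.41 dB SPL.

82.41 dB SPL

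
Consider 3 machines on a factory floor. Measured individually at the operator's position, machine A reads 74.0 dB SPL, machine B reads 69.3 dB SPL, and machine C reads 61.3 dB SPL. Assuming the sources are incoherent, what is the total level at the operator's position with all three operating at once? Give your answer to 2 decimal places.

Incoherent sources sum as intensities:
L_total = 10·log₁₀(10^(74.0/10) + 10^(69.3/10) + 10^(61.3/10)) = 10·log₁₀(34980000) = 75.44 dB SPL.

75.44 dB SPL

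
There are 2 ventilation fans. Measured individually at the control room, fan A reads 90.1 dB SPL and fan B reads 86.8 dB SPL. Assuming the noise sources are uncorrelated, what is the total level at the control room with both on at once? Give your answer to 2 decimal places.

91.77 dB SPL

Add the sources as powers (linear), then convert back to dB:
L_total = 10·log₁₀(10^(90.1/10) + 10^(86.8/10)) = 10·log₁₀(1502000000) = 91.77 dB SPL.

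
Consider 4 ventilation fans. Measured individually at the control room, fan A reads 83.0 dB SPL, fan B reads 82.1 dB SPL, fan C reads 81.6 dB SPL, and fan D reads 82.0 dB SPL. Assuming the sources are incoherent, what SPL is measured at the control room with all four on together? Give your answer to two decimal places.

Uncorrelated sources add in intensity (power), not in dB.
L_total = 10·log₁₀(10^(83.0/10) + 10^(82.1/10) + 10^(81.6/10) + 10^(82.0/10)) = 10·log₁₀(664700000) = 88.23 dB SPL.

88.23 dB SPL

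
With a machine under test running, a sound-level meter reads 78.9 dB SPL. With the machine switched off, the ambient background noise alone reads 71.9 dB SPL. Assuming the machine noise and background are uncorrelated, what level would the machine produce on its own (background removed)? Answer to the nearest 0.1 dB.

77.9 dB SPL

Background correction is a power subtraction:
L_src = 10·log₁₀(10^(78.9/10) − 10^(71.9/10)) = 10·log₁₀(62140000) = 77.9 dB SPL.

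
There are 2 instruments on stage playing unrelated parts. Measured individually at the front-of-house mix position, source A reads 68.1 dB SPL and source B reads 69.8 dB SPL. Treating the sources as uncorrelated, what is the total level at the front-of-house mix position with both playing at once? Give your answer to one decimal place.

Uncorrelated sources add in intensity (power), not in dB.
L_total = 10·log₁₀(10^(68.1/10) + 10^(69.8/10)) = 10·log₁₀(16010000) = 72.0 dB SPL.

72.0 dB SPL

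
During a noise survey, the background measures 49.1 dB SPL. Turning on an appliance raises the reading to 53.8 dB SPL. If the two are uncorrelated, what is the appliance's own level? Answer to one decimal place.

52.0 dB SPL

Subtract intensities: L_src = 10·log₁₀(10^(L_total/10) − 10^(L_bg/10)).
L_src = 10·log₁₀(10^(53.8/10) − 10^(49.1/10)) = 10·log₁₀(158600) = 52.0 dB SPL.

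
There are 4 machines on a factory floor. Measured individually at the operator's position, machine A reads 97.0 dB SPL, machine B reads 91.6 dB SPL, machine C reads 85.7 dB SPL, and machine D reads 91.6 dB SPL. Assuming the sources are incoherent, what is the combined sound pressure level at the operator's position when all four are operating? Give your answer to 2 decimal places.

99.18 dB SPL

Incoherent sources sum as intensities:
L_total = 10·log₁₀(10^(97.0/10) + 10^(91.6/10) + 10^(85.7/10) + 10^(91.6/10)) = 10·log₁₀(8274000000) = 99.18 dB SPL.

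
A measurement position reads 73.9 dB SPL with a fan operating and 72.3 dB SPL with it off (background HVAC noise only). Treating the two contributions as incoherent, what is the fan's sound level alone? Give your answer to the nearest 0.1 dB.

68.8 dB SPL

Subtract intensities: L_src = 10·log₁₀(10^(L_total/10) − 10^(L_bg/10)).
L_src = 10·log₁₀(10^(73.9/10) − 10^(72.3/10)) = 10·log₁₀(7565000) = 68.8 dB SPL.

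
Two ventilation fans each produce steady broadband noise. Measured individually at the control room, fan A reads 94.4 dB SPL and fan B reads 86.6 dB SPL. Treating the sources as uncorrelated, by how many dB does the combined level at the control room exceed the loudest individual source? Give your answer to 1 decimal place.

0.7 dB

Incoherent sources sum as intensities:
L_total = 10·log₁₀(10^(94.4/10) + 10^(86.6/10)) = 95.07 dB SPL.
Excess over the loudest (94.4 dB): 95.07 − 94.4 = 0.7 dB.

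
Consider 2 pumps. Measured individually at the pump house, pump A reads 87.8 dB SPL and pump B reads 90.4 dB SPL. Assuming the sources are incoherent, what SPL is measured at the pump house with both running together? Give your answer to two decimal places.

92.30 dB SPL

Uncorrelated sources add in intensity (power), not in dB.
L_total = 10·log₁₀(10^(87.8/10) + 10^(90.4/10)) = 10·log₁₀(1699000000) = 92.30 dB SPL.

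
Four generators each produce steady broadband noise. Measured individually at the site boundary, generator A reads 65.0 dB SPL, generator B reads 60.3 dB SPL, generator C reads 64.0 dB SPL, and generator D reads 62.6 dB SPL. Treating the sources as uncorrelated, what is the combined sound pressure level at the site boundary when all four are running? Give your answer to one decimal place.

Uncorrelated sources add in intensity (power), not in dB.
L_total = 10·log₁₀(10^(65.0/10) + 10^(60.3/10) + 10^(64.0/10) + 10^(62.6/10)) = 10·log₁₀(8565000) = 69.3 dB SPL.

69.3 dB SPL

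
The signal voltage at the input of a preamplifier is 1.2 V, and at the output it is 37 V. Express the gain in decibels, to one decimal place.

Voltage ratio → dB uses the 20·log₁₀ form:
20·log₁₀(37/1.2) = 20·log₁₀(30.83) = 29.8 dB.

29.8 dB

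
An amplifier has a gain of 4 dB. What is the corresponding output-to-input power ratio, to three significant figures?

Power ratio = 10^(dB/10).
10^(4/10) = 10^(0.4000) = 2.51.

2.51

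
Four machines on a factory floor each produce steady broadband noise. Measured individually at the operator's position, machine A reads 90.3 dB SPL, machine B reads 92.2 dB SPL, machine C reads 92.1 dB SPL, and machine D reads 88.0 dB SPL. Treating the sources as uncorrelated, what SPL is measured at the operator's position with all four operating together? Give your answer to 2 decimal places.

Incoherent sources sum as intensities:
L_total = 10·log₁₀(10^(90.3/10) + 10^(92.2/10) + 10^(92.1/10) + 10^(88.0/10)) = 10·log₁₀(4984000000) = 96.98 dB SPL.

96.98 dB SPL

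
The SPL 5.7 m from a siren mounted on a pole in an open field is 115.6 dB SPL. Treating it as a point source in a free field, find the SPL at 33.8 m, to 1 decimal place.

Free-field point source: level drops by 20·log₁₀ of the distance ratio.
ΔL = −20·log₁₀(33.8/5.7) = -15.46 dB, so L₂ = 115.6 + (-15.46) = 100.1 dB SPL.

100.1 dB SPL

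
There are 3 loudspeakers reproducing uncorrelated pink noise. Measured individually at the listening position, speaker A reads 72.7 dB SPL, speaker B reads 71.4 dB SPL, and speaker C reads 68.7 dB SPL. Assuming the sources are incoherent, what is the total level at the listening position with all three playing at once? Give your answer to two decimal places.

76.00 dB SPL

Uncorrelated sources add in intensity (power), not in dB.
L_total = 10·log₁₀(10^(72.7/10) + 10^(71.4/10) + 10^(68.7/10)) = 10·log₁₀(39840000) = 76.00 dB SPL.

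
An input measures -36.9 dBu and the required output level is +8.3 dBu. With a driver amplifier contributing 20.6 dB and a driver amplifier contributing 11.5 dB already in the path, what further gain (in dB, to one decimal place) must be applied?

The required make-up gain is the shortfall in the dB sum.
G = +8.3 − (-36.9) − 20.6 − 11.5 = 13.1 dB.

13.1 dB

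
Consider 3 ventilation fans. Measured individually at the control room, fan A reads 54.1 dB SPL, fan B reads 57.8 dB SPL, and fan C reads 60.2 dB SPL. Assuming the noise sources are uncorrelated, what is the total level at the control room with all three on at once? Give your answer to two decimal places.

62.80 dB SPL

Uncorrelated sources add in intensity (power), not in dB.
L_total = 10·log₁₀(10^(54.1/10) + 10^(57.8/10) + 10^(60.2/10)) = 10·log₁₀(1907000) = 62.80 dB SPL.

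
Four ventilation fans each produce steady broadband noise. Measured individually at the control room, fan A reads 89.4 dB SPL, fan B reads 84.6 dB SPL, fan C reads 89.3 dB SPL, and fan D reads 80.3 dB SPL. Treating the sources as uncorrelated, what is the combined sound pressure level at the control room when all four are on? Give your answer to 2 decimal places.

93.26 dB SPL

Uncorrelated sources add in intensity (power), not in dB.
L_total = 10·log₁₀(10^(89.4/10) + 10^(84.6/10) + 10^(89.3/10) + 10^(80.3/10)) = 10·log₁₀(2118000000) = 93.26 dB SPL.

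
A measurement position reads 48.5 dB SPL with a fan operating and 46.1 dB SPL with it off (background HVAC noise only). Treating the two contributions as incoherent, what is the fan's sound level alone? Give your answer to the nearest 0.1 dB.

Background correction is a power subtraction:
L_src = 10·log₁₀(10^(48.5/10) − 10^(46.1/10)) = 10·log₁₀(30060) = 44.8 dB SPL.

44.8 dB SPL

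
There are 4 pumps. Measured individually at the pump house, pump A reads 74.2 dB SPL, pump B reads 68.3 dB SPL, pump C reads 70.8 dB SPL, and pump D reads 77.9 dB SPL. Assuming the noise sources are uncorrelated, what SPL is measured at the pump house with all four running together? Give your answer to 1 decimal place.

Incoherent sources sum as intensities:
L_total = 10·log₁₀(10^(74.2/10) + 10^(68.3/10) + 10^(70.8/10) + 10^(77.9/10)) = 10·log₁₀(106700000) = 80.3 dB SPL.

80.3 dB SPL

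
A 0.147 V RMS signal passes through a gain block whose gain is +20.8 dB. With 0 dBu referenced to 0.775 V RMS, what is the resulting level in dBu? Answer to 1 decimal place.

+6.4 dBu

Input level: 20·log₁₀(0.147/0.775) = -14.44 dBu.
Output: -14.44 + 20.8 = +6.4 dBu.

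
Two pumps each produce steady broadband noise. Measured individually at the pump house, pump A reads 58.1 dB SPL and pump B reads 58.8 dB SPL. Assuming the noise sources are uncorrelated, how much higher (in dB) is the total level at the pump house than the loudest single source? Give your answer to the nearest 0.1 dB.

2.7 dB

Uncorrelated sources add in intensity (power), not in dB.
L_total = 10·log₁₀(10^(58.1/10) + 10^(58.8/10)) = 61.47 dB SPL.
Excess over the loudest (58.8 dB): 61.47 − 58.8 = 2.7 dB.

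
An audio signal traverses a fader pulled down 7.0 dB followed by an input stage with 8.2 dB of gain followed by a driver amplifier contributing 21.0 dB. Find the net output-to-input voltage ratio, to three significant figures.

12.9

Net gain = (−7.0) + 8.2 + 21.0 = 22.2 dB.
Voltage ratio = 10^(22.2/20) = 12.9.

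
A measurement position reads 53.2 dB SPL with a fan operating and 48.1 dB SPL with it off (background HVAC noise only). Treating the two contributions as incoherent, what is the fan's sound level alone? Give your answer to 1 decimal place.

Remove the background by subtracting linear intensities:
L_src = 10·log₁₀(10^(53.2/10) − 10^(48.1/10)) = 10·log₁₀(144400) = 51.6 dB SPL.

51.6 dB SPL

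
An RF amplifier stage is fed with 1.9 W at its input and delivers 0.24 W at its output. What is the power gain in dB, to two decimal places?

-8.99 dB

Power ratio → dB uses the 10·log₁₀ form:
10·log₁₀(0.24/1.9) = 10·log₁₀(0.1263) = -8.99 dB.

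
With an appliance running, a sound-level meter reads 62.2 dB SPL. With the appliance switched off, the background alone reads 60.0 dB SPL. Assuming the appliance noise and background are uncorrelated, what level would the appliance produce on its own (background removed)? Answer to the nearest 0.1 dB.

58.2 dB SPL

Subtract intensities: L_src = 10·log₁₀(10^(L_total/10) − 10^(L_bg/10)).
L_src = 10·log₁₀(10^(62.2/10) − 10^(60.0/10)) = 10·log₁₀(659600) = 58.2 dB SPL.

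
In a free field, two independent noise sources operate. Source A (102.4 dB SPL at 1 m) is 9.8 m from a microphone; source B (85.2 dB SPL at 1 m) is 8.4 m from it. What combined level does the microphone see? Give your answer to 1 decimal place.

At the listener: L_A = 102.4 − 20·log₁₀(9.8) = 82.58 dB; L_B = 85.2 − 20·log₁₀(8.4) = 66.71 dB.
Combined: 10·log₁₀(10^(82.58/10)+10^(66.71/10)) = 82.7 dB SPL.

82.7 dB SPL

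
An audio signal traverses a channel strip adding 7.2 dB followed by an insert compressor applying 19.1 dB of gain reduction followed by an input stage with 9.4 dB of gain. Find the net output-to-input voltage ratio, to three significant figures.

Net gain = 7.2 + (−19.1) + 9.4 = -2.5 dB.
Voltage ratio = 10^(-2.5/20) = 0.750.

0.750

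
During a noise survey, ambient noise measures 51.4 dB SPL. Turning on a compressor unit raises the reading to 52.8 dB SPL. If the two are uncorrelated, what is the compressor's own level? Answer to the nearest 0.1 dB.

47.2 dB SPL

Background correction is a power subtraction:
L_src = 10·log₁₀(10^(52.8/10) − 10^(51.4/10)) = 10·log₁₀(52510) = 47.2 dB SPL.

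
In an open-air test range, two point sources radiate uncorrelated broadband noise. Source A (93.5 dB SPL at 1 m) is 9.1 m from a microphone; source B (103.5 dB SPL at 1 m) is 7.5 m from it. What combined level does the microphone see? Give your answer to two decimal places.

At the listener: L_A = 93.5 − 20·log₁₀(9.1) = 74.319 dB; L_B = 103.5 − 20·log₁₀(7.5) = 85.999 dB.
Combined: 10·log₁₀(10^(74.319/10)+10^(85.999/10)) = 86.28 dB SPL.

86.28 dB SPL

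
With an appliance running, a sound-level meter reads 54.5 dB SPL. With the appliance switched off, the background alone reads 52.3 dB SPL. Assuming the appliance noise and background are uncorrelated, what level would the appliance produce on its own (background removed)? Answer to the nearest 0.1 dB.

Background correction is a power subtraction:
L_src = 10·log₁₀(10^(54.5/10) − 10^(52.3/10)) = 10·log₁₀(112000) = 50.5 dB SPL.

50.5 dB SPL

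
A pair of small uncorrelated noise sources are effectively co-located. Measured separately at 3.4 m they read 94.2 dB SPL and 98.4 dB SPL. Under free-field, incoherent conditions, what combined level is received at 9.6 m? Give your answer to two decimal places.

Combined at 3.4 m: 10·log₁₀(10^(94.2/10)+10^(98.4/10)) = 99.799 dB SPL.
Then apply −20·log₁₀(9.6/3.4) = -9.016 dB → 90.78 dB SPL.

90.78 dB SPL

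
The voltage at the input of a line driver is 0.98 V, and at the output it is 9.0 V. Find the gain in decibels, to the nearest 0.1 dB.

19.3 dB

Voltage ratio → dB uses the 20·log₁₀ form:
20·log₁₀(9.0/0.98) = 20·log₁₀(9.184) = 19.3 dB.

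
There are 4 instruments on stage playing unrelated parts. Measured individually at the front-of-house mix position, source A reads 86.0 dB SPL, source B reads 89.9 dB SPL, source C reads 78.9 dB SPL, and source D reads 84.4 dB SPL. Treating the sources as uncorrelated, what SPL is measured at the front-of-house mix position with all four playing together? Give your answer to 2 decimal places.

Incoherent sources sum as intensities:
L_total = 10·log₁₀(10^(86.0/10) + 10^(89.9/10) + 10^(78.9/10) + 10^(84.4/10)) = 10·log₁₀(1728000000) = 92.38 dB SPL.

92.38 dB SPL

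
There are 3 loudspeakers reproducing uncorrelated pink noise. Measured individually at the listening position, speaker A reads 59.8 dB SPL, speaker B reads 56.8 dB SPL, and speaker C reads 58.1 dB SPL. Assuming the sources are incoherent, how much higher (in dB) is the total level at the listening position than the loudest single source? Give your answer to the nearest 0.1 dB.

Add the sources as powers (linear), then convert back to dB:
L_total = 10·log₁₀(10^(59.8/10) + 10^(56.8/10) + 10^(58.1/10)) = 63.18 dB SPL.
Excess over the loudest (59.8 dB): 63.18 − 59.8 = 3.4 dB.

3.4 dB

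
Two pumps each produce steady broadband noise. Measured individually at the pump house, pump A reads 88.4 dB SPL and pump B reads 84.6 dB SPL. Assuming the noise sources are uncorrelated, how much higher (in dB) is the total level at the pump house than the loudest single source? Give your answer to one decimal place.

Incoherent sources sum as intensities:
L_total = 10·log₁₀(10^(88.4/10) + 10^(84.6/10)) = 89.91 dB SPL.
Excess over the loudest (88.4 dB): 89.91 − 88.4 = 1.5 dB.

1.5 dB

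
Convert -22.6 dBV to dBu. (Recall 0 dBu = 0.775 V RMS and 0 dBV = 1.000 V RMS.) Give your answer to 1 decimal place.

The offset between the scales is 20·log₁₀(0.775/1.000) = −2.214 dB.
So dBu = -22.6 + 2.214 = -20.4 dBu.

-20.4 dBu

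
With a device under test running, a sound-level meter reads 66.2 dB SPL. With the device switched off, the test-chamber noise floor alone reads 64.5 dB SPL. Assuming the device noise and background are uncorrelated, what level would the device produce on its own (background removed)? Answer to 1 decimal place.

Subtract intensities: L_src = 10·log₁₀(10^(L_total/10) − 10^(L_bg/10)).
L_src = 10·log₁₀(10^(66.2/10) − 10^(64.5/10)) = 10·log₁₀(1350000) = 61.3 dB SPL.

61.3 dB SPL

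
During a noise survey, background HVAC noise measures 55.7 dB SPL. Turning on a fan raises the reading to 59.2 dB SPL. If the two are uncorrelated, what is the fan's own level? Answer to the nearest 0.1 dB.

Subtract intensities: L_src = 10·log₁₀(10^(L_total/10) − 10^(L_bg/10)).
L_src = 10·log₁₀(10^(59.2/10) − 10^(55.7/10)) = 10·log₁₀(460200) = 56.6 dB SPL.

56.6 dB SPL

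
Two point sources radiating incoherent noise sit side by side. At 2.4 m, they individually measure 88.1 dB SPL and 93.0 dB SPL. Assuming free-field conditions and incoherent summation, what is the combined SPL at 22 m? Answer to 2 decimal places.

Combined at 2.4 m: 10·log₁₀(10^(88.1/10)+10^(93.0/10)) = 94.218 dB SPL.
Then apply −20·log₁₀(22/2.4) = -19.244 dB → 74.97 dB SPL.

74.97 dB SPL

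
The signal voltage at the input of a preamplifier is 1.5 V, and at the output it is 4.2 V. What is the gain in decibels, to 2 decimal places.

Voltage ratio → dB uses the 20·log₁₀ form:
20·log₁₀(4.2/1.5) = 20·log₁₀(2.800) = 8.94 dB.

8.94 dB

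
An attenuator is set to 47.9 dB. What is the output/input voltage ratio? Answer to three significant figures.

0.00403

Voltage ratio = 10^(dB/20).
10^(-47.9/20) = 10^(-2.395) = 0.00403.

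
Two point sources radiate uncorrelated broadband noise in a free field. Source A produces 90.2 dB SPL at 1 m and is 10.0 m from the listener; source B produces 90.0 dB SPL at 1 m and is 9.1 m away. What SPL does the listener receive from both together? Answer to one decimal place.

At the listener: L_A = 90.2 − 20·log₁₀(10.0) = 70.20 dB; L_B = 90.0 − 20·log₁₀(9.1) = 70.82 dB.
Combined: 10·log₁₀(10^(70.20/10)+10^(70.82/10)) = 73.5 dB SPL.

73.5 dB SPL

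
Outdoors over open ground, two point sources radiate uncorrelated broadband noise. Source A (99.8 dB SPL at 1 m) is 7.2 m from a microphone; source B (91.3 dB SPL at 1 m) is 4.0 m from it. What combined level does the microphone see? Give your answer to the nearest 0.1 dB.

84.3 dB SPL

At the listener: L_A = 99.8 − 20·log₁₀(7.2) = 82.65 dB; L_B = 91.3 − 20·log₁₀(4.0) = 79.26 dB.
Combined: 10·log₁₀(10^(82.65/10)+10^(79.26/10)) = 84.3 dB SPL.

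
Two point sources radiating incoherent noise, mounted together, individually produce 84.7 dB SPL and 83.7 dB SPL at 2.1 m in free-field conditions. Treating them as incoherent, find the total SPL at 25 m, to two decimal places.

Combined at 2.1 m: 10·log₁₀(10^(84.7/10)+10^(83.7/10)) = 87.239 dB SPL.
Then apply −20·log₁₀(25/2.1) = -21.514 dB → 65.72 dB SPL.

65.72 dB SPL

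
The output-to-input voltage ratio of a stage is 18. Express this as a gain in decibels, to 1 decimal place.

Voltage ratio → dB uses the 20·log₁₀ form:
20·log₁₀(18) = 25.1 dB.

25.1 dB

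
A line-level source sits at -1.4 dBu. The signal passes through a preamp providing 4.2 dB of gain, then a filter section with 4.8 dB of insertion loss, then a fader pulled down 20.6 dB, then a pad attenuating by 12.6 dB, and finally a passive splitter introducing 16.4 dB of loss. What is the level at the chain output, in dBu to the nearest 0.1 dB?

Cascaded gains and losses add directly in dB.
-1.4 + 4.2 − 4.8 − 20.6 − 12.6 − 16.4 = -51.6 dBu.

-51.6 dBu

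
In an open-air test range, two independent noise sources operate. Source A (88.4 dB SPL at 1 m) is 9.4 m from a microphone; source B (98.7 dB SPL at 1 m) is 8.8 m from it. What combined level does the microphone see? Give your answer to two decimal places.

At the listener: L_A = 88.4 − 20·log₁₀(9.4) = 68.937 dB; L_B = 98.7 − 20·log₁₀(8.8) = 79.810 dB.
Combined: 10·log₁₀(10^(68.937/10)+10^(79.810/10)) = 80.15 dB SPL.

80.15 dB SPL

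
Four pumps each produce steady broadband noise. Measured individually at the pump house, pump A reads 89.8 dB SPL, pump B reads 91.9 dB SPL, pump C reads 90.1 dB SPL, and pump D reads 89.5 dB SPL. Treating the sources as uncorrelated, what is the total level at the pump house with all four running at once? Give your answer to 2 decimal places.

96.45 dB SPL

Add the sources as powers (linear), then convert back to dB:
L_total = 10·log₁₀(10^(89.8/10) + 10^(91.9/10) + 10^(90.1/10) + 10^(89.5/10)) = 10·log₁₀(4418000000) = 96.45 dB SPL.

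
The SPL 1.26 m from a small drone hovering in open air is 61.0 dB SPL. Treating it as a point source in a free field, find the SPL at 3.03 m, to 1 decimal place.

53.4 dB SPL

For a point source in a free field, ΔL = −20·log₁₀(d₂/d₁).
ΔL = −20·log₁₀(3.03/1.26) = -7.62 dB, so L₂ = 61.0 + (-7.62) = 53.4 dB SPL.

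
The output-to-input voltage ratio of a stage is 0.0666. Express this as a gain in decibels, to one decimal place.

Voltage is an amplitude quantity, so gain = 20·log₁₀(V_out/V_in).
20·log₁₀(0.0666) = -23.5 dB.

-23.5 dB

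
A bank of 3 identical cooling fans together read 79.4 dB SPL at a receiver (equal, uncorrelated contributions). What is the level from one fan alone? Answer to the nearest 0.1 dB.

3 equal incoherent sources add 10·log₁₀(3) = 4.77 dB over one source.
L_one = 79.4 − 4.77 = 74.6 dB SPL.

74.6 dB SPL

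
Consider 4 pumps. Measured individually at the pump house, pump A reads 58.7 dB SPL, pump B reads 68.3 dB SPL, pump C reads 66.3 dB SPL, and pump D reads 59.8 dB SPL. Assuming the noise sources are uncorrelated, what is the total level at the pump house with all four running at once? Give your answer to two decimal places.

Add the sources as powers (linear), then convert back to dB:
L_total = 10·log₁₀(10^(58.7/10) + 10^(68.3/10) + 10^(66.3/10) + 10^(59.8/10)) = 10·log₁₀(12720000) = 71.05 dB SPL.

71.05 dB SPL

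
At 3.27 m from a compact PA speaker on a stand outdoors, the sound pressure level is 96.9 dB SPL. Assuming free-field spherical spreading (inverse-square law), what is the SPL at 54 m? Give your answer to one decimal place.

Free-field point source: level drops by 20·log₁₀ of the distance ratio.
ΔL = −20·log₁₀(54/3.27) = -24.36 dB, so L₂ = 96.9 + (-24.36) = 72.5 dB SPL.

72.5 dB SPL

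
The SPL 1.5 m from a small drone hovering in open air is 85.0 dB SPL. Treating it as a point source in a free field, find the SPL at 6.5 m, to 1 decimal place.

72.3 dB SPL

For a point source in a free field, ΔL = −20·log₁₀(d₂/d₁).
ΔL = −20·log₁₀(6.5/1.5) = -12.74 dB, so L₂ = 85.0 + (-12.74) = 72.3 dB SPL.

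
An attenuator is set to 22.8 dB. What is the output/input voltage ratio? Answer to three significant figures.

Voltage ratio = 10^(dB/20).
10^(-22.8/20) = 10^(-1.140) = 0.0724.

0.0724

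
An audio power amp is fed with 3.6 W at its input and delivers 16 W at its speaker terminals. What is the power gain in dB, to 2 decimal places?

Power is a power quantity, so gain = 10·log₁₀(P_out/P_in).
10·log₁₀(16/3.6) = 10·log₁₀(4.444) = 6.48 dB.

6.48 dB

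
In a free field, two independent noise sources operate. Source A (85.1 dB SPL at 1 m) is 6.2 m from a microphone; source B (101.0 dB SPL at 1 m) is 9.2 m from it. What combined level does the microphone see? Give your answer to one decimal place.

At the listener: L_A = 85.1 − 20·log₁₀(6.2) = 69.25 dB; L_B = 101.0 − 20·log₁₀(9.2) = 81.72 dB.
Combined: 10·log₁₀(10^(69.25/10)+10^(81.72/10)) = 82.0 dB SPL.

82.0 dB SPL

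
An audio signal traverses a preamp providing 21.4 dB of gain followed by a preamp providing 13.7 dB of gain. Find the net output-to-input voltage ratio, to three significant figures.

Net gain = 21.4 + 13.7 = 35.1 dB.
Voltage ratio = 10^(35.1/20) = 56.9.

56.9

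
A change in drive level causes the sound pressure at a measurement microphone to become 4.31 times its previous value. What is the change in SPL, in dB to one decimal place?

SPL change from a pressure ratio uses the 20·log₁₀ form:
20·log₁₀(4.31) = 12.7 dB.

12.7 dB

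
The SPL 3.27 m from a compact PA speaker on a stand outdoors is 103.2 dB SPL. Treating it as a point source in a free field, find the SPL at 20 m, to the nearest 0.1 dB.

87.5 dB SPL

Inverse-square spreading gives ΔL = −20·log₁₀(d₂/d₁).
ΔL = −20·log₁₀(20/3.27) = -15.73 dB, so L₂ = 103.2 + (-15.73) = 87.5 dB SPL.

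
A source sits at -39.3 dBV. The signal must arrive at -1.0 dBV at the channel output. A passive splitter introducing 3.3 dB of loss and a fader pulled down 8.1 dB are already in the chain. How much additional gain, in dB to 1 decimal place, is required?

The required make-up gain is the shortfall in the dB sum.
G = -1.0 − (-39.3) + 3.3 + 8.1 = 49.7 dB.

49.7 dB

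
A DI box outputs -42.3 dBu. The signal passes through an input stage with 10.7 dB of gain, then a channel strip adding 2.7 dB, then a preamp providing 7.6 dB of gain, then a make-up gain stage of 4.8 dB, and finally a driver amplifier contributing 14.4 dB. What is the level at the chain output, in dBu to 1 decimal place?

Cascaded gains and losses add directly in dB.
-42.3 + 10.7 + 2.7 + 7.6 + 4.8 + 14.4 = -2.1 dBu.

-2.1 dBu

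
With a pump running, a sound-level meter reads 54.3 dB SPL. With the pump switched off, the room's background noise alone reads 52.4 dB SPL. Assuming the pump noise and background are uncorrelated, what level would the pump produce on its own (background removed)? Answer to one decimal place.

Background correction is a power subtraction:
L_src = 10·log₁₀(10^(54.3/10) − 10^(52.4/10)) = 10·log₁₀(95370) = 49.8 dB SPL.

49.8 dB SPL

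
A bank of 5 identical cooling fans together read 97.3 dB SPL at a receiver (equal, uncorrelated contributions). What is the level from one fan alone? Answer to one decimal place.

90.3 dB SPL

5 equal incoherent sources add 10·log₁₀(5) = 6.99 dB over one source.
L_one = 97.3 − 6.99 = 90.3 dB SPL.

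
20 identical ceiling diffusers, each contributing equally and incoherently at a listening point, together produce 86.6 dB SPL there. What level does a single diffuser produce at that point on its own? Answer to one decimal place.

20 equal incoherent sources add 10·log₁₀(20) = 13.01 dB over one source.
L_one = 86.6 − 13.01 = 73.6 dB SPL.

73.6 dB SPL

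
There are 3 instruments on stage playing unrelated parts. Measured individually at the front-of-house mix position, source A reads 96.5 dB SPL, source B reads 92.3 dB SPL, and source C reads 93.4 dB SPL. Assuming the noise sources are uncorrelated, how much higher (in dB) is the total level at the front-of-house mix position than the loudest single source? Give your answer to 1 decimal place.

Add the sources as powers (linear), then convert back to dB:
L_total = 10·log₁₀(10^(96.5/10) + 10^(92.3/10) + 10^(93.4/10)) = 99.22 dB SPL.
Excess over the loudest (96.5 dB): 99.22 − 96.5 = 2.7 dB.

2.7 dB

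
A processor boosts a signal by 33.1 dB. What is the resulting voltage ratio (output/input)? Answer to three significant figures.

Voltage ratio = 10^(dB/20).
10^(33.1/20) = 10^(1.655) = 45.2.

45.2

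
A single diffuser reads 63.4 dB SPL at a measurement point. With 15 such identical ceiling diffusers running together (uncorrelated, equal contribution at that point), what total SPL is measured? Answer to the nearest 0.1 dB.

15 equal incoherent sources raise the level by 10·log₁₀(15) = 11.76 dB.
L_total = 63.4 + 11.76 = 75.2 dB SPL.

75.2 dB SPL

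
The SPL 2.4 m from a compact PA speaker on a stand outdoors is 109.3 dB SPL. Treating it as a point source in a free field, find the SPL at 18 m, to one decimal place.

Free-field point source: level drops by 20·log₁₀ of the distance ratio.
ΔL = −20·log₁₀(18/2.4) = -17.50 dB, so L₂ = 109.3 + (-17.50) = 91.8 dB SPL.

91.8 dB SPL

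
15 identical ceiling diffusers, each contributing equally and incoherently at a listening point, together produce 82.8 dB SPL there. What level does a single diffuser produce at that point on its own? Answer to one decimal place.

71.0 dB SPL

15 equal incoherent sources add 10·log₁₀(15) = 11.76 dB over one source.
L_one = 82.8 − 11.76 = 71.0 dB SPL.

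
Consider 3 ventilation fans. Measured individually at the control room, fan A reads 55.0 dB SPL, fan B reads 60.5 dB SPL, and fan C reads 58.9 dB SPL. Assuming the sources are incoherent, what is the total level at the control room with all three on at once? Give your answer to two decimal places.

Add the sources as powers (linear), then convert back to dB:
L_total = 10·log₁₀(10^(55.0/10) + 10^(60.5/10) + 10^(58.9/10)) = 10·log₁₀(2214000) = 63.45 dB SPL.

63.45 dB SPL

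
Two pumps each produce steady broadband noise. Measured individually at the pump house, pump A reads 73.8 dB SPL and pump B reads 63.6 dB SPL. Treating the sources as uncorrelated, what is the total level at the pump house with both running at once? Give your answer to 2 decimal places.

74.20 dB SPL

Incoherent sources sum as intensities:
L_total = 10·log₁₀(10^(73.8/10) + 10^(63.6/10)) = 10·log₁₀(26280000) = 74.20 dB SPL.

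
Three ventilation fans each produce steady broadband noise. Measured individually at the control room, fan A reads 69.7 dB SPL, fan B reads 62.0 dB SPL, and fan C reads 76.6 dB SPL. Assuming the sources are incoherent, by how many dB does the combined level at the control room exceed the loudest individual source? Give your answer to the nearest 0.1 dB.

0.9 dB

Uncorrelated sources add in intensity (power), not in dB.
L_total = 10·log₁₀(10^(69.7/10) + 10^(62.0/10) + 10^(76.6/10)) = 77.53 dB SPL.
Excess over the loudest (76.6 dB): 77.53 − 76.6 = 0.9 dB.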